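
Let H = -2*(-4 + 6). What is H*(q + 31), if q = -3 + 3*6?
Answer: -184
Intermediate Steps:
H = -4 (H = -2*2 = -4)
q = 15 (q = -3 + 18 = 15)
H*(q + 31) = -4*(15 + 31) = -4*46 = -184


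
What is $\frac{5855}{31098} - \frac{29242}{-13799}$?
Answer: $\frac{990160861}{429121302} \approx 2.3074$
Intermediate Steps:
$\frac{5855}{31098} - \frac{29242}{-13799} = 5855 \cdot \frac{1}{31098} - - \frac{29242}{13799} = \frac{5855}{31098} + \frac{29242}{13799} = \frac{990160861}{429121302}$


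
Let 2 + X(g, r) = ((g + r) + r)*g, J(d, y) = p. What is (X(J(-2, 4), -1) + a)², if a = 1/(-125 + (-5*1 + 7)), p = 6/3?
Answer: 61009/15129 ≈ 4.0326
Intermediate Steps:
p = 2 (p = 6*(⅓) = 2)
J(d, y) = 2
X(g, r) = -2 + g*(g + 2*r) (X(g, r) = -2 + ((g + r) + r)*g = -2 + (g + 2*r)*g = -2 + g*(g + 2*r))
a = -1/123 (a = 1/(-125 + (-5 + 7)) = 1/(-125 + 2) = 1/(-123) = -1/123 ≈ -0.0081301)
(X(J(-2, 4), -1) + a)² = ((-2 + 2² + 2*2*(-1)) - 1/123)² = ((-2 + 4 - 4) - 1/123)² = (-2 - 1/123)² = (-247/123)² = 61009/15129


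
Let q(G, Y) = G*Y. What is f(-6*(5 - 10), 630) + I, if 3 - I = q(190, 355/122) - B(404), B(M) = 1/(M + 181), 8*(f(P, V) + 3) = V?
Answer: -67675481/142740 ≈ -474.12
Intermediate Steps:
f(P, V) = -3 + V/8
B(M) = 1/(181 + M)
I = -19622009/35685 (I = 3 - (190*(355/122) - 1/(181 + 404)) = 3 - (190*(355*(1/122)) - 1/585) = 3 - (190*(355/122) - 1*1/585) = 3 - (33725/61 - 1/585) = 3 - 1*19729064/35685 = 3 - 19729064/35685 = -19622009/35685 ≈ -549.87)
f(-6*(5 - 10), 630) + I = (-3 + (1/8)*630) - 19622009/35685 = (-3 + 315/4) - 19622009/35685 = 303/4 - 19622009/35685 = -67675481/142740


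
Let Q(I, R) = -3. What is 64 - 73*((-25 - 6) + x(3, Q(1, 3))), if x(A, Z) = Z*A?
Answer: 2984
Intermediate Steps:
x(A, Z) = A*Z
64 - 73*((-25 - 6) + x(3, Q(1, 3))) = 64 - 73*((-25 - 6) + 3*(-3)) = 64 - 73*(-31 - 9) = 64 - 73*(-40) = 64 + 2920 = 2984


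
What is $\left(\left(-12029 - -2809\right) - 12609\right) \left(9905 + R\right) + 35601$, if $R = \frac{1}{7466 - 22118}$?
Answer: $- \frac{3167478774059}{14652} \approx -2.1618 \cdot 10^{8}$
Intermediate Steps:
$R = - \frac{1}{14652}$ ($R = \frac{1}{-14652} = - \frac{1}{14652} \approx -6.825 \cdot 10^{-5}$)
$\left(\left(-12029 - -2809\right) - 12609\right) \left(9905 + R\right) + 35601 = \left(\left(-12029 - -2809\right) - 12609\right) \left(9905 - \frac{1}{14652}\right) + 35601 = \left(\left(-12029 + 2809\right) - 12609\right) \frac{145128059}{14652} + 35601 = \left(-9220 - 12609\right) \frac{145128059}{14652} + 35601 = \left(-21829\right) \frac{145128059}{14652} + 35601 = - \frac{3168000399911}{14652} + 35601 = - \frac{3167478774059}{14652}$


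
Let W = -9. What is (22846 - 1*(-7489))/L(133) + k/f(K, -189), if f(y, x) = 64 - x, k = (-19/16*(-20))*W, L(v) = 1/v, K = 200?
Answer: 4082968805/1012 ≈ 4.0346e+6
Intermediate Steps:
k = -855/4 (k = (-19/16*(-20))*(-9) = (-19*1/16*(-20))*(-9) = -19/16*(-20)*(-9) = (95/4)*(-9) = -855/4 ≈ -213.75)
(22846 - 1*(-7489))/L(133) + k/f(K, -189) = (22846 - 1*(-7489))/(1/133) - 855/(4*(64 - 1*(-189))) = (22846 + 7489)/(1/133) - 855/(4*(64 + 189)) = 30335*133 - 855/4/253 = 4034555 - 855/4*1/253 = 4034555 - 855/1012 = 4082968805/1012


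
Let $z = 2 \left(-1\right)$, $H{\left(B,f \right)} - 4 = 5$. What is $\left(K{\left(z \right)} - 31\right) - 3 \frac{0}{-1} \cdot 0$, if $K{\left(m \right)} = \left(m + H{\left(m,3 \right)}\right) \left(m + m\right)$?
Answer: $0$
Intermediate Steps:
$H{\left(B,f \right)} = 9$ ($H{\left(B,f \right)} = 4 + 5 = 9$)
$z = -2$
$K{\left(m \right)} = 2 m \left(9 + m\right)$ ($K{\left(m \right)} = \left(m + 9\right) \left(m + m\right) = \left(9 + m\right) 2 m = 2 m \left(9 + m\right)$)
$\left(K{\left(z \right)} - 31\right) - 3 \frac{0}{-1} \cdot 0 = \left(2 \left(-2\right) \left(9 - 2\right) - 31\right) - 3 \frac{0}{-1} \cdot 0 = \left(2 \left(-2\right) 7 - 31\right) - 3 \cdot 0 \left(-1\right) 0 = \left(-28 - 31\right) \left(-3\right) 0 \cdot 0 = - 59 \cdot 0 \cdot 0 = \left(-59\right) 0 = 0$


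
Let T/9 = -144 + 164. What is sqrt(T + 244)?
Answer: 2*sqrt(106) ≈ 20.591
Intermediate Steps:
T = 180 (T = 9*(-144 + 164) = 9*20 = 180)
sqrt(T + 244) = sqrt(180 + 244) = sqrt(424) = 2*sqrt(106)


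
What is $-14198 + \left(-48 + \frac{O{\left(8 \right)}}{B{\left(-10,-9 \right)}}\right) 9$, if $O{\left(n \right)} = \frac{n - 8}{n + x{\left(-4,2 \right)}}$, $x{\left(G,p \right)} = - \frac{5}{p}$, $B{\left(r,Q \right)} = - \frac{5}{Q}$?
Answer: $-14630$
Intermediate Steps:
$O{\left(n \right)} = \frac{-8 + n}{- \frac{5}{2} + n}$ ($O{\left(n \right)} = \frac{n - 8}{n - \frac{5}{2}} = \frac{-8 + n}{n - \frac{5}{2}} = \frac{-8 + n}{- \frac{5}{2} + n}$)
$-14198 + \left(-48 + \frac{O{\left(8 \right)}}{B{\left(-10,-9 \right)}}\right) 9 = -14198 + \left(-48 + \frac{2 \frac{1}{-5 + 2 \cdot 8} \left(-8 + 8\right)}{\left(-5\right) \frac{1}{-9}}\right) 9 = -14198 + \left(-48 + \frac{2 \frac{1}{-5 + 16} \cdot 0}{\left(-5\right) \left(- \frac{1}{9}\right)}\right) 9 = -14198 + \left(-48 + \frac{2 \cdot \frac{1}{11} \cdot 0}{\frac{5}{9}}\right) 9 = -14198 + \left(-48 + 2 \cdot \frac{1}{11} \cdot 0 \cdot \frac{9}{5}\right) 9 = -14198 + \left(-48 + 0 \cdot \frac{9}{5}\right) 9 = -14198 + \left(-48 + 0\right) 9 = -14198 - 432 = -14630$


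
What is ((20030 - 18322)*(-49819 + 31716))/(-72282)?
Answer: 2208566/5163 ≈ 427.77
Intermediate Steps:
((20030 - 18322)*(-49819 + 31716))/(-72282) = (1708*(-18103))*(-1/72282) = -30919924*(-1/72282) = 2208566/5163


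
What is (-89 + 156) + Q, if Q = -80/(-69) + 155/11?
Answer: 62428/759 ≈ 82.250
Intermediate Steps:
Q = 11575/759 (Q = -80*(-1/69) + 155*(1/11) = 80/69 + 155/11 = 11575/759 ≈ 15.250)
(-89 + 156) + Q = (-89 + 156) + 11575/759 = 67 + 11575/759 = 62428/759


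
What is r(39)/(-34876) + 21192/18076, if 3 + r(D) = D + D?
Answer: 184434123/157604644 ≈ 1.1702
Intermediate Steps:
r(D) = -3 + 2*D (r(D) = -3 + (D + D) = -3 + 2*D)
r(39)/(-34876) + 21192/18076 = (-3 + 2*39)/(-34876) + 21192/18076 = (-3 + 78)*(-1/34876) + 21192*(1/18076) = 75*(-1/34876) + 5298/4519 = -75/34876 + 5298/4519 = 184434123/157604644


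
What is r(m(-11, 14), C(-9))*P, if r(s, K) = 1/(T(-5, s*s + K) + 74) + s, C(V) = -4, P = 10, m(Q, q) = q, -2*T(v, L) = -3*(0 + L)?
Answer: 25345/181 ≈ 140.03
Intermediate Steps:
T(v, L) = 3*L/2 (T(v, L) = -(-3)*(0 + L)/2 = -(-3)*L/2 = 3*L/2)
r(s, K) = s + 1/(74 + 3*K/2 + 3*s²/2) (r(s, K) = 1/(3*(s*s + K)/2 + 74) + s = 1/(3*(s² + K)/2 + 74) + s = 1/(3*(K + s²)/2 + 74) + s = 1/((3*K/2 + 3*s²/2) + 74) + s = 1/(74 + 3*K/2 + 3*s²/2) + s = s + 1/(74 + 3*K/2 + 3*s²/2))
r(m(-11, 14), C(-9))*P = ((2 + 148*14 + 3*14*(-4 + 14²))/(148 + 3*(-4) + 3*14²))*10 = ((2 + 2072 + 3*14*(-4 + 196))/(148 - 12 + 3*196))*10 = ((2 + 2072 + 3*14*192)/(148 - 12 + 588))*10 = ((2 + 2072 + 8064)/724)*10 = ((1/724)*10138)*10 = (5069/362)*10 = 25345/181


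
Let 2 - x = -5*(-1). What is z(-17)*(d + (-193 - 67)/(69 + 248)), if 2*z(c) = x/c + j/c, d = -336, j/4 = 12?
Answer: 2402370/5389 ≈ 445.79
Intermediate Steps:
x = -3 (x = 2 - (-5)*(-1) = 2 - 1*5 = 2 - 5 = -3)
j = 48 (j = 4*12 = 48)
z(c) = 45/(2*c) (z(c) = (-3/c + 48/c)/2 = (45/c)/2 = 45/(2*c))
z(-17)*(d + (-193 - 67)/(69 + 248)) = ((45/2)/(-17))*(-336 + (-193 - 67)/(69 + 248)) = ((45/2)*(-1/17))*(-336 - 260/317) = -45*(-336 - 260*1/317)/34 = -45*(-336 - 260/317)/34 = -45/34*(-106772/317) = 2402370/5389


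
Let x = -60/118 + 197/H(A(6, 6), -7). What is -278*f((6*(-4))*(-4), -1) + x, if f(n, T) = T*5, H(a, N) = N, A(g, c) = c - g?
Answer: 562237/413 ≈ 1361.3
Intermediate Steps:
f(n, T) = 5*T
x = -11833/413 (x = -60/118 + 197/(-7) = -60*1/118 + 197*(-⅐) = -30/59 - 197/7 = -11833/413 ≈ -28.651)
-278*f((6*(-4))*(-4), -1) + x = -1390*(-1) - 11833/413 = -278*(-5) - 11833/413 = 1390 - 11833/413 = 562237/413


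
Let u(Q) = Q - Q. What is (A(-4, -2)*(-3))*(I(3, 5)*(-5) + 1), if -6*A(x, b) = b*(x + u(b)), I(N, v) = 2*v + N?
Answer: -256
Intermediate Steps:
u(Q) = 0
I(N, v) = N + 2*v
A(x, b) = -b*x/6 (A(x, b) = -b*(x + 0)/6 = -b*x/6)
(A(-4, -2)*(-3))*(I(3, 5)*(-5) + 1) = (-1/6*(-2)*(-4)*(-3))*((3 + 2*5)*(-5) + 1) = (-4/3*(-3))*((3 + 10)*(-5) + 1) = 4*(13*(-5) + 1) = 4*(-65 + 1) = 4*(-64) = -256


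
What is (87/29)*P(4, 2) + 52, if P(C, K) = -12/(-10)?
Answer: 278/5 ≈ 55.600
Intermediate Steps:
P(C, K) = 6/5 (P(C, K) = -12*(-⅒) = 6/5)
(87/29)*P(4, 2) + 52 = (87/29)*(6/5) + 52 = (87*(1/29))*(6/5) + 52 = 3*(6/5) + 52 = 18/5 + 52 = 278/5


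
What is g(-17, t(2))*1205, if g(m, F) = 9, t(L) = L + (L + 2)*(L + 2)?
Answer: 10845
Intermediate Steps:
t(L) = L + (2 + L)**2 (t(L) = L + (2 + L)*(2 + L) = L + (2 + L)**2)
g(-17, t(2))*1205 = 9*1205 = 10845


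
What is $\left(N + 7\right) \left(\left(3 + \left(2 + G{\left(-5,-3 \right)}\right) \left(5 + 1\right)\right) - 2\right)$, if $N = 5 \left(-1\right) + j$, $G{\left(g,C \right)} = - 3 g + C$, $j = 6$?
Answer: $680$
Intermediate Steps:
$G{\left(g,C \right)} = C - 3 g$
$N = 1$ ($N = 5 \left(-1\right) + 6 = -5 + 6 = 1$)
$\left(N + 7\right) \left(\left(3 + \left(2 + G{\left(-5,-3 \right)}\right) \left(5 + 1\right)\right) - 2\right) = \left(1 + 7\right) \left(\left(3 + \left(2 - -12\right) \left(5 + 1\right)\right) - 2\right) = 8 \left(\left(3 + \left(2 + \left(-3 + 15\right)\right) 6\right) - 2\right) = 8 \left(\left(3 + \left(2 + 12\right) 6\right) - 2\right) = 8 \left(\left(3 + 14 \cdot 6\right) - 2\right) = 8 \left(\left(3 + 84\right) - 2\right) = 8 \left(87 - 2\right) = 8 \cdot 85 = 680$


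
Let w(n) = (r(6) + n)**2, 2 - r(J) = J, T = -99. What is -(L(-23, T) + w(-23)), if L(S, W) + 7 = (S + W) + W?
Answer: -501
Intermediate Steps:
r(J) = 2 - J
w(n) = (-4 + n)**2 (w(n) = ((2 - 1*6) + n)**2 = ((2 - 6) + n)**2 = (-4 + n)**2)
L(S, W) = -7 + S + 2*W (L(S, W) = -7 + ((S + W) + W) = -7 + (S + 2*W) = -7 + S + 2*W)
-(L(-23, T) + w(-23)) = -((-7 - 23 + 2*(-99)) + (-4 - 23)**2) = -((-7 - 23 - 198) + (-27)**2) = -(-228 + 729) = -1*501 = -501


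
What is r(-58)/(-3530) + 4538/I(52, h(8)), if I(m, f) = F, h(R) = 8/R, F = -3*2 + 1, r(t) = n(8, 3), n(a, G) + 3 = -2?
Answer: -3203823/3530 ≈ -907.60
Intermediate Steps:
n(a, G) = -5 (n(a, G) = -3 - 2 = -5)
r(t) = -5
F = -5 (F = -6 + 1 = -5)
I(m, f) = -5
r(-58)/(-3530) + 4538/I(52, h(8)) = -5/(-3530) + 4538/(-5) = -5*(-1/3530) + 4538*(-1/5) = 1/706 - 4538/5 = -3203823/3530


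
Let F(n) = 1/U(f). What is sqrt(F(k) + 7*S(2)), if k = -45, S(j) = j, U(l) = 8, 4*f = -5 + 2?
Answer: sqrt(226)/4 ≈ 3.7583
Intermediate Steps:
f = -3/4 (f = (-5 + 2)/4 = (1/4)*(-3) = -3/4 ≈ -0.75000)
F(n) = 1/8
sqrt(F(k) + 7*S(2)) = sqrt(1/8 + 7*2) = sqrt(1/8 + 14) = sqrt(113/8) = sqrt(226)/4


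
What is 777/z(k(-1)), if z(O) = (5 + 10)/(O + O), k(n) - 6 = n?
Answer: 518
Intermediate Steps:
k(n) = 6 + n
z(O) = 15/(2*O) (z(O) = 15/((2*O)) = 15*(1/(2*O)) = 15/(2*O))
777/z(k(-1)) = 777/((15/(2*(6 - 1)))) = 777/(((15/2)/5)) = 777/(((15/2)*(1/5))) = 777/(3/2) = 777*(2/3) = 518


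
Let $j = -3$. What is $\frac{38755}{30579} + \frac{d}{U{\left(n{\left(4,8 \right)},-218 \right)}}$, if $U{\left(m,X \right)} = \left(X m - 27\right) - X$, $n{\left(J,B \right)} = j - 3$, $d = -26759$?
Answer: $- \frac{760169716}{45837921} \approx -16.584$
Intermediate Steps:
$n{\left(J,B \right)} = -6$ ($n{\left(J,B \right)} = -3 - 3 = -6$)
$U{\left(m,X \right)} = -27 - X + X m$ ($U{\left(m,X \right)} = \left(-27 + X m\right) - X = -27 - X + X m$)
$\frac{38755}{30579} + \frac{d}{U{\left(n{\left(4,8 \right)},-218 \right)}} = \frac{38755}{30579} - \frac{26759}{-27 - -218 - -1308} = 38755 \cdot \frac{1}{30579} - \frac{26759}{-27 + 218 + 1308} = \frac{38755}{30579} - \frac{26759}{1499} = - \frac{760169716}{45837921}$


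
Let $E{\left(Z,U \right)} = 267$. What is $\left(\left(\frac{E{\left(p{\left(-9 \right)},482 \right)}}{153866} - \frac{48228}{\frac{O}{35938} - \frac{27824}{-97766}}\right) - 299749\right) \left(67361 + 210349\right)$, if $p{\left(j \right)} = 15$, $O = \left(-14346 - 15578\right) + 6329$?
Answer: $- \frac{2374482791201840631087105}{50269940062757} \approx -4.7235 \cdot 10^{10}$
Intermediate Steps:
$O = -23595$ ($O = -29924 + 6329 = -23595$)
$\left(\left(\frac{E{\left(p{\left(-9 \right)},482 \right)}}{153866} - \frac{48228}{\frac{O}{35938} - \frac{27824}{-97766}}\right) - 299749\right) \left(67361 + 210349\right) = \left(\left(\frac{267}{153866} - \frac{48228}{- \frac{23595}{35938} - \frac{27824}{-97766}}\right) - 299749\right) \left(67361 + 210349\right) = \left(\left(267 \cdot \frac{1}{153866} - \frac{48228}{\left(-23595\right) \frac{1}{35938} - - \frac{13912}{48883}}\right) - 299749\right) 277710 = \left(\left(\frac{267}{153866} - \frac{48228}{- \frac{23595}{35938} + \frac{13912}{48883}}\right) - 299749\right) 277710 = \left(\left(\frac{267}{153866} - \frac{48228}{- \frac{653424929}{1756757254}}\right) - 299749\right) 277710 = \left(\left(\frac{267}{153866} - - \frac{84724888845912}{653424929}\right) - 299749\right) 277710 = \left(\left(\frac{267}{153866} + \frac{84724888845912}{653424929}\right) - 299749\right) 277710 = \left(\frac{13036279921629551835}{100539880125514} - 299749\right) 277710 = \left(- \frac{17100448606113144151}{100539880125514}\right) 277710 = - \frac{2374482791201840631087105}{50269940062757}$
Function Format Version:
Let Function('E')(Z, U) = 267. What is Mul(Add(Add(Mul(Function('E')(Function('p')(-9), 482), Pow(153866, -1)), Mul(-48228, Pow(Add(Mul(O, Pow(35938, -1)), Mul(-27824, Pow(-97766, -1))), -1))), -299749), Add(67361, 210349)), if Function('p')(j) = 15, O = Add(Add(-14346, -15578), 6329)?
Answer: Rational(-2374482791201840631087105, 50269940062757) ≈ -4.7235e+10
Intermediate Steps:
O = -23595 (O = Add(-29924, 6329) = -23595)
Mul(Add(Add(Mul(Function('E')(Function('p')(-9), 482), Pow(153866, -1)), Mul(-48228, Pow(Add(Mul(O, Pow(35938, -1)), Mul(-27824, Pow(-97766, -1))), -1))), -299749), Add(67361, 210349)) = Mul(Add(Add(Mul(267, Pow(153866, -1)), Mul(-48228, Pow(Add(Mul(-23595, Pow(35938, -1)), Mul(-27824, Pow(-97766, -1))), -1))), -299749), Add(67361, 210349)) = Mul(Add(Add(Mul(267, Rational(1, 153866)), Mul(-48228, Pow(Add(Mul(-23595, Rational(1, 35938)), Mul(-27824, Rational(-1, 97766))), -1))), -299749), 277710) = Mul(Add(Add(Rational(267, 153866), Mul(-48228, Pow(Add(Rational(-23595, 35938), Rational(13912, 48883)), -1))), -299749), 277710) = Mul(Add(Add(Rational(267, 153866), Mul(-48228, Pow(Rational(-653424929, 1756757254), -1))), -299749), 277710) = Mul(Add(Add(Rational(267, 153866), Mul(-48228, Rational(-1756757254, 653424929))), -299749), 277710) = Mul(Add(Add(Rational(267, 153866), Rational(84724888845912, 653424929)), -299749), 277710) = Mul(Add(Rational(13036279921629551835, 100539880125514), -299749), 277710) = Mul(Rational(-17100448606113144151, 100539880125514), 277710) = Rational(-2374482791201840631087105, 50269940062757)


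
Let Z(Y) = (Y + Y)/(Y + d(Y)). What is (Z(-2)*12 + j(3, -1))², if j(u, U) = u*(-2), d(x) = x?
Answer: 36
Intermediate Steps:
j(u, U) = -2*u
Z(Y) = 1 (Z(Y) = (Y + Y)/(Y + Y) = (2*Y)/((2*Y)) = (2*Y)*(1/(2*Y)) = 1)
(Z(-2)*12 + j(3, -1))² = (1*12 - 2*3)² = (12 - 6)² = 6² = 36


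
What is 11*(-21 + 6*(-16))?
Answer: -1287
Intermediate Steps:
11*(-21 + 6*(-16)) = 11*(-21 - 96) = 11*(-117) = -1287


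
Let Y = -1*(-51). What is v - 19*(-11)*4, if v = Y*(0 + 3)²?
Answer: 1295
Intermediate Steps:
Y = 51
v = 459 (v = 51*(0 + 3)² = 51*3² = 51*9 = 459)
v - 19*(-11)*4 = 459 - 19*(-11)*4 = 459 + 209*4 = 459 + 836 = 1295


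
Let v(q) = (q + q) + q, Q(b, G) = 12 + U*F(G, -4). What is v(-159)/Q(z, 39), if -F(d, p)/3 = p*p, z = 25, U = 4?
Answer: 53/20 ≈ 2.6500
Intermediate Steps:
F(d, p) = -3*p² (F(d, p) = -3*p*p = -3*p²)
Q(b, G) = -180 (Q(b, G) = 12 + 4*(-3*(-4)²) = 12 + 4*(-3*16) = 12 + 4*(-48) = 12 - 192 = -180)
v(q) = 3*q (v(q) = 2*q + q = 3*q)
v(-159)/Q(z, 39) = (3*(-159))/(-180) = -477*(-1/180) = 53/20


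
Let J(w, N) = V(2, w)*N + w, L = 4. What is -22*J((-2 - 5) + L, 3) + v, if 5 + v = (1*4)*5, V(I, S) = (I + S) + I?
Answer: 15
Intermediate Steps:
V(I, S) = S + 2*I
v = 15 (v = -5 + (1*4)*5 = -5 + 4*5 = -5 + 20 = 15)
J(w, N) = w + N*(4 + w) (J(w, N) = (w + 2*2)*N + w = (w + 4)*N + w = (4 + w)*N + w = N*(4 + w) + w = w + N*(4 + w))
-22*J((-2 - 5) + L, 3) + v = -22*(((-2 - 5) + 4) + 3*(4 + ((-2 - 5) + 4))) + 15 = -22*((-7 + 4) + 3*(4 + (-7 + 4))) + 15 = -22*(-3 + 3*(4 - 3)) + 15 = -22*(-3 + 3*1) + 15 = -22*(-3 + 3) + 15 = -22*0 + 15 = 0 + 15 = 15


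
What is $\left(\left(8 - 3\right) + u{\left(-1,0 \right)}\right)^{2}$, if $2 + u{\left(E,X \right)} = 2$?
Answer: $25$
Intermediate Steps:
$u{\left(E,X \right)} = 0$ ($u{\left(E,X \right)} = -2 + 2 = 0$)
$\left(\left(8 - 3\right) + u{\left(-1,0 \right)}\right)^{2} = \left(\left(8 - 3\right) + 0\right)^{2} = \left(5 + 0\right)^{2} = 5^{2} = 25$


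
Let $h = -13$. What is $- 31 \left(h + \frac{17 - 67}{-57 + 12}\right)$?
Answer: $\frac{3317}{9} \approx 368.56$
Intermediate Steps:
$- 31 \left(h + \frac{17 - 67}{-57 + 12}\right) = - 31 \left(-13 + \frac{17 - 67}{-57 + 12}\right) = - 31 \left(-13 - \frac{50}{-45}\right) = - 31 \left(-13 - - \frac{10}{9}\right) = - 31 \left(-13 + \frac{10}{9}\right) = \left(-31\right) \left(- \frac{107}{9}\right) = \frac{3317}{9}$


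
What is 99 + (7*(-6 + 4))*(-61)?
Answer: 953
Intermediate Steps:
99 + (7*(-6 + 4))*(-61) = 99 + (7*(-2))*(-61) = 99 - 14*(-61) = 99 + 854 = 953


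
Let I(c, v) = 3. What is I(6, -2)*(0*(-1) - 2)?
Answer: -6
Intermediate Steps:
I(6, -2)*(0*(-1) - 2) = 3*(0*(-1) - 2) = 3*(0 - 2) = 3*(-2) = -6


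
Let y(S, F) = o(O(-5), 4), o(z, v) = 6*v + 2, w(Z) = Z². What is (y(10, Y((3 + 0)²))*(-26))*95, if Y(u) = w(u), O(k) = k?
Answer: -64220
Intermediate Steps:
Y(u) = u²
o(z, v) = 2 + 6*v
y(S, F) = 26 (y(S, F) = 2 + 6*4 = 2 + 24 = 26)
(y(10, Y((3 + 0)²))*(-26))*95 = (26*(-26))*95 = -676*95 = -64220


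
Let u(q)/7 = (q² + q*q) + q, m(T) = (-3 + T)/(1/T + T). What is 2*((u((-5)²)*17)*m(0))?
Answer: 0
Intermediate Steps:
m(T) = (-3 + T)/(T + 1/T)
u(q) = 7*q + 14*q² (u(q) = 7*((q² + q*q) + q) = 7*((q² + q²) + q) = 7*(2*q² + q) = 7*(q + 2*q²) = 7*q + 14*q²)
2*((u((-5)²)*17)*m(0)) = 2*(((7*(-5)²*(1 + 2*(-5)²))*17)*(0*(-3 + 0)/(1 + 0²))) = 2*(((7*25*(1 + 2*25))*17)*(0*(-3)/(1 + 0))) = 2*(((7*25*(1 + 50))*17)*(0*(-3)/1)) = 2*(((7*25*51)*17)*(0*1*(-3))) = 2*((8925*17)*0) = 2*(151725*0) = 2*0 = 0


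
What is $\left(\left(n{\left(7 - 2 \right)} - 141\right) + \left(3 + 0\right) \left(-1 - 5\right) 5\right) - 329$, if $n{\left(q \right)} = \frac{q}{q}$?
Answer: $-559$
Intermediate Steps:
$n{\left(q \right)} = 1$
$\left(\left(n{\left(7 - 2 \right)} - 141\right) + \left(3 + 0\right) \left(-1 - 5\right) 5\right) - 329 = \left(\left(1 - 141\right) + \left(3 + 0\right) \left(-1 - 5\right) 5\right) - 329 = \left(\left(1 - 141\right) + 3 \left(\left(-6\right) 5\right)\right) - 329 = \left(-140 + 3 \left(-30\right)\right) - 329 = \left(-140 - 90\right) - 329 = -230 - 329 = -559$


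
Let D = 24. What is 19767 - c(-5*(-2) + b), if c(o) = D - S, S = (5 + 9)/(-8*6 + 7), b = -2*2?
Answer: 809449/41 ≈ 19743.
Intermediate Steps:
b = -4
S = -14/41 (S = 14/(-48 + 7) = 14/(-41) = 14*(-1/41) = -14/41 ≈ -0.34146)
c(o) = 998/41 (c(o) = 24 - 1*(-14/41) = 24 + 14/41 = 998/41)
19767 - c(-5*(-2) + b) = 19767 - 1*998/41 = 19767 - 998/41 = 809449/41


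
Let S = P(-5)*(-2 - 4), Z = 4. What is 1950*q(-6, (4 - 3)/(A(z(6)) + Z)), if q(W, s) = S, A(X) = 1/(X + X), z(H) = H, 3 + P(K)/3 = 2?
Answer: 35100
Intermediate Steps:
P(K) = -3 (P(K) = -9 + 3*2 = -9 + 6 = -3)
A(X) = 1/(2*X)
S = 18 (S = -3*(-2 - 4) = -3*(-6) = 18)
q(W, s) = 18
1950*q(-6, (4 - 3)/(A(z(6)) + Z)) = 1950*18 = 35100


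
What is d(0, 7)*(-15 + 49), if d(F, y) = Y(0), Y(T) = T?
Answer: 0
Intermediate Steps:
d(F, y) = 0
d(0, 7)*(-15 + 49) = 0*(-15 + 49) = 0*34 = 0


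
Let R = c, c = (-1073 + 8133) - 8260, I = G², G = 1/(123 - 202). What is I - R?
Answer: 7489201/6241 ≈ 1200.0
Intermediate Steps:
G = -1/79 (G = 1/(-79) = -1/79 ≈ -0.012658)
I = 1/6241 (I = (-1/79)² = 1/6241 ≈ 0.00016023)
c = -1200 (c = 7060 - 8260 = -1200)
R = -1200
I - R = 1/6241 - 1*(-1200) = 1/6241 + 1200 = 7489201/6241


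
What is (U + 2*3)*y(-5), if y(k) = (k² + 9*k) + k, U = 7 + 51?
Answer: -1600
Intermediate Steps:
U = 58
y(k) = k² + 10*k
(U + 2*3)*y(-5) = (58 + 2*3)*(-5*(10 - 5)) = (58 + 6)*(-5*5) = 64*(-25) = -1600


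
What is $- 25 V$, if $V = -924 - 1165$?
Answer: $52225$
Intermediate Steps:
$V = -2089$ ($V = -924 - 1165 = -2089$)
$- 25 V = \left(-25\right) \left(-2089\right) = 52225$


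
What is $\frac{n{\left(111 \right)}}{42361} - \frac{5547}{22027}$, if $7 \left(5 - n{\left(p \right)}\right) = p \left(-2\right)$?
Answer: $- \frac{1639174330}{6531600229} \approx -0.25096$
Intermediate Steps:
$n{\left(p \right)} = 5 + \frac{2 p}{7}$ ($n{\left(p \right)} = 5 - \frac{p \left(-2\right)}{7} = 5 - \frac{\left(-2\right) p}{7} = 5 + \frac{2 p}{7}$)
$\frac{n{\left(111 \right)}}{42361} - \frac{5547}{22027} = \frac{5 + \frac{2}{7} \cdot 111}{42361} - \frac{5547}{22027} = \left(5 + \frac{222}{7}\right) \frac{1}{42361} - \frac{5547}{22027} = \frac{257}{7} \cdot \frac{1}{42361} - \frac{5547}{22027} = \frac{257}{296527} - \frac{5547}{22027} = - \frac{1639174330}{6531600229}$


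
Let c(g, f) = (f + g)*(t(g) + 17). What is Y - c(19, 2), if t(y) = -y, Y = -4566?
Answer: -4524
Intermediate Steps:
c(g, f) = (17 - g)*(f + g) (c(g, f) = (f + g)*(-g + 17) = (f + g)*(17 - g) = (17 - g)*(f + g))
Y - c(19, 2) = -4566 - (-1*19² + 17*2 + 17*19 - 1*2*19) = -4566 - (-1*361 + 34 + 323 - 38) = -4566 - (-361 + 34 + 323 - 38) = -4566 - 1*(-42) = -4566 + 42 = -4524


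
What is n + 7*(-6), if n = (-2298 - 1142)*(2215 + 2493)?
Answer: -16195562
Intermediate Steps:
n = -16195520 (n = -3440*4708 = -16195520)
n + 7*(-6) = -16195520 + 7*(-6) = -16195520 - 42 = -16195562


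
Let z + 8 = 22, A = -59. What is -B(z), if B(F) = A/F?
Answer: 59/14 ≈ 4.2143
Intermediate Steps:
z = 14 (z = -8 + 22 = 14)
B(F) = -59/F
-B(z) = -(-59)/14 = -1*(-59/14) = 59/14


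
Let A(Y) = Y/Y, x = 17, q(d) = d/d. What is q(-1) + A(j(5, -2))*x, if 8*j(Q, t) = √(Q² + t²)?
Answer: 18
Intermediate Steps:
j(Q, t) = √(Q² + t²)/8
q(d) = 1
A(Y) = 1
q(-1) + A(j(5, -2))*x = 1 + 1*17 = 1 + 17 = 18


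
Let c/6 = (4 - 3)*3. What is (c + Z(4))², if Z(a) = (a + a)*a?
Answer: 2500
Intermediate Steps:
c = 18 (c = 6*((4 - 3)*3) = 6*(1*3) = 6*3 = 18)
Z(a) = 2*a² (Z(a) = (2*a)*a = 2*a²)
(c + Z(4))² = (18 + 2*4²)² = (18 + 2*16)² = (18 + 32)² = 50² = 2500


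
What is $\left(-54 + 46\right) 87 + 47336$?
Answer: $46640$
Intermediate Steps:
$\left(-54 + 46\right) 87 + 47336 = \left(-8\right) 87 + 47336 = -696 + 47336 = 46640$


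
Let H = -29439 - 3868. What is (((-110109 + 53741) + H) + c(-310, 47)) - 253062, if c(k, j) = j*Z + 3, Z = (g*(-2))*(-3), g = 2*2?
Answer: -341606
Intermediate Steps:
H = -33307
g = 4
Z = 24 (Z = (4*(-2))*(-3) = -8*(-3) = 24)
c(k, j) = 3 + 24*j (c(k, j) = j*24 + 3 = 24*j + 3 = 3 + 24*j)
(((-110109 + 53741) + H) + c(-310, 47)) - 253062 = (((-110109 + 53741) - 33307) + (3 + 24*47)) - 253062 = ((-56368 - 33307) + (3 + 1128)) - 253062 = (-89675 + 1131) - 253062 = -88544 - 253062 = -341606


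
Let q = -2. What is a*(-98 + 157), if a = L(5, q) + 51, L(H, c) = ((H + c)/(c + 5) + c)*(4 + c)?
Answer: 2891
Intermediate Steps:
L(H, c) = (4 + c)*(c + (H + c)/(5 + c)) (L(H, c) = ((H + c)/(5 + c) + c)*(4 + c) = (c + (H + c)/(5 + c))*(4 + c) = (4 + c)*(c + (H + c)/(5 + c)))
a = 49 (a = ((-2)³ + 4*5 + 10*(-2)² + 24*(-2) + 5*(-2))/(5 - 2) + 51 = (-8 + 20 + 10*4 - 48 - 10)/3 + 51 = (-8 + 20 + 40 - 48 - 10)/3 + 51 = (⅓)*(-6) + 51 = -2 + 51 = 49)
a*(-98 + 157) = 49*(-98 + 157) = 49*59 = 2891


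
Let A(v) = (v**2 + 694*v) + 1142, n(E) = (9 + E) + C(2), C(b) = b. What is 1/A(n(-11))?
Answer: 1/1142 ≈ 0.00087566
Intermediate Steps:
n(E) = 11 + E (n(E) = (9 + E) + 2 = 11 + E)
A(v) = 1142 + v**2 + 694*v
1/A(n(-11)) = 1/(1142 + (11 - 11)**2 + 694*(11 - 11)) = 1/(1142 + 0**2 + 694*0) = 1/(1142 + 0 + 0) = 1/1142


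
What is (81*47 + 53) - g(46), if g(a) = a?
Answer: 3814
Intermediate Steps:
(81*47 + 53) - g(46) = (81*47 + 53) - 1*46 = (3807 + 53) - 46 = 3860 - 46 = 3814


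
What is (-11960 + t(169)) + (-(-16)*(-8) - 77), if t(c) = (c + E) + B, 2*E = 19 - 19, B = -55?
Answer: -12051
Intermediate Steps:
E = 0 (E = (19 - 19)/2 = (½)*0 = 0)
t(c) = -55 + c (t(c) = (c + 0) - 55 = c - 55 = -55 + c)
(-11960 + t(169)) + (-(-16)*(-8) - 77) = (-11960 + (-55 + 169)) + (-(-16)*(-8) - 77) = (-11960 + 114) + (-4*32 - 77) = -11846 + (-128 - 77) = -11846 - 205 = -12051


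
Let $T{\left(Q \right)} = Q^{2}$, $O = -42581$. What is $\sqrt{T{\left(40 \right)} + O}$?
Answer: $i \sqrt{40981} \approx 202.44 i$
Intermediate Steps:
$\sqrt{T{\left(40 \right)} + O} = \sqrt{40^{2} - 42581} = \sqrt{1600 - 42581} = \sqrt{-40981} = i \sqrt{40981}$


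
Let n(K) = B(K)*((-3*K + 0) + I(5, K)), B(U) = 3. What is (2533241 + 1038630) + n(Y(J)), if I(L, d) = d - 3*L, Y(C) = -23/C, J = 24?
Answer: 14287327/4 ≈ 3.5718e+6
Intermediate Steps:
n(K) = -45 - 6*K (n(K) = 3*((-3*K + 0) + (K - 3*5)) = 3*(-3*K + (K - 15)) = 3*(-3*K + (-15 + K)) = 3*(-15 - 2*K) = -45 - 6*K)
(2533241 + 1038630) + n(Y(J)) = (2533241 + 1038630) + (-45 - (-138)/24) = 3571871 + (-45 - (-138)/24) = 3571871 + (-45 - 6*(-23/24)) = 3571871 + (-45 + 23/4) = 3571871 - 157/4 = 14287327/4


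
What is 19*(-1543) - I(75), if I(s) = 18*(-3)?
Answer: -29263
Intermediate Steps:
I(s) = -54
19*(-1543) - I(75) = 19*(-1543) - 1*(-54) = -29317 + 54 = -29263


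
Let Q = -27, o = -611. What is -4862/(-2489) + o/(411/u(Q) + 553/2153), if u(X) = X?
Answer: 30878036891/721770176 ≈ 42.781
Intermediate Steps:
-4862/(-2489) + o/(411/u(Q) + 553/2153) = -4862/(-2489) - 611/(411/(-27) + 553/2153) = -4862*(-1/2489) - 611/(411*(-1/27) + 553*(1/2153)) = 4862/2489 - 611/(-137/9 + 553/2153) = 4862/2489 - 611/(-289984/19377) = 4862/2489 - 611*(-19377/289984) = 4862/2489 + 11839347/289984 = 30878036891/721770176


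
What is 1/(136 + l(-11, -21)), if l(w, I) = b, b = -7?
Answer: 1/129 ≈ 0.0077519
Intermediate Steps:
l(w, I) = -7
1/(136 + l(-11, -21)) = 1/(136 - 7) = 1/129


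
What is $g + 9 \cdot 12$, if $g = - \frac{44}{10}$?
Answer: $\frac{518}{5} \approx 103.6$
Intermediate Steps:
$g = - \frac{22}{5}$ ($g = \left(-44\right) \frac{1}{10} = - \frac{22}{5} \approx -4.4$)
$g + 9 \cdot 12 = - \frac{22}{5} + 9 \cdot 12 = - \frac{22}{5} + 108 = \frac{518}{5}$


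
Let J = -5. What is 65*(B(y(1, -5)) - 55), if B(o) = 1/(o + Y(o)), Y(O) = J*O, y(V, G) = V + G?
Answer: -57135/16 ≈ -3570.9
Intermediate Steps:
y(V, G) = G + V
Y(O) = -5*O
B(o) = -1/(4*o) (B(o) = 1/(o - 5*o) = 1/(-4*o) = -1/(4*o))
65*(B(y(1, -5)) - 55) = 65*(-1/(4*(-5 + 1)) - 55) = 65*(-¼/(-4) - 55) = 65*(-¼*(-¼) - 55) = 65*(1/16 - 55) = 65*(-879/16) = -57135/16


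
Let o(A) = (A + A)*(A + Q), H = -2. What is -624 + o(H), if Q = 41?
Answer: -780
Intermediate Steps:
o(A) = 2*A*(41 + A) (o(A) = (A + A)*(A + 41) = (2*A)*(41 + A) = 2*A*(41 + A))
-624 + o(H) = -624 + 2*(-2)*(41 - 2) = -624 + 2*(-2)*39 = -624 - 156 = -780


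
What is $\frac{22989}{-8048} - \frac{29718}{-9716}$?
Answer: $\frac{3952335}{19548592} \approx 0.20218$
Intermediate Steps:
$\frac{22989}{-8048} - \frac{29718}{-9716} = 22989 \left(- \frac{1}{8048}\right) - - \frac{14859}{4858} = - \frac{22989}{8048} + \frac{14859}{4858} = \frac{3952335}{19548592}$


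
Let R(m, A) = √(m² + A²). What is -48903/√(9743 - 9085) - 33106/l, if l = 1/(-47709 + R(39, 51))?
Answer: 1579454154 - 99318*√458 - 48903*√658/658 ≈ 1.5773e+9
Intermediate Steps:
R(m, A) = √(A² + m²)
l = 1/(-47709 + 3*√458) (l = 1/(-47709 + √(51² + 39²)) = 1/(-47709 + √(2601 + 1521)) = 1/(-47709 + √4122) = 1/(-47709 + 3*√458) ≈ -2.0989e-5)
-48903/√(9743 - 9085) - 33106/l = -48903/√(9743 - 9085) - 33106/(-5301/252904951 - √458/758714853) = -48903*√658/658 - 33106/(-5301/252904951 - √458/758714853) = -33106/(-5301/252904951 - √458/758714853) - 48903*√658/658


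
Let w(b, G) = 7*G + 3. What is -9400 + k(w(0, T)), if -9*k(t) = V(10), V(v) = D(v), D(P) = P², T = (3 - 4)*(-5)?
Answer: -84700/9 ≈ -9411.1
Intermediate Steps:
T = 5 (T = -1*(-5) = 5)
w(b, G) = 3 + 7*G
V(v) = v²
k(t) = -100/9 (k(t) = -⅑*10² = -⅑*100 = -100/9)
-9400 + k(w(0, T)) = -9400 - 100/9 = -84700/9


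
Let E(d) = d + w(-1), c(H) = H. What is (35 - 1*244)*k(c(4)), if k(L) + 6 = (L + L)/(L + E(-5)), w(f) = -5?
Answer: 4598/3 ≈ 1532.7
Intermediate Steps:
E(d) = -5 + d (E(d) = d - 5 = -5 + d)
k(L) = -6 + 2*L/(-10 + L) (k(L) = -6 + (L + L)/(L + (-5 - 5)) = -6 + (2*L)/(L - 10) = -6 + (2*L)/(-10 + L) = -6 + 2*L/(-10 + L))
(35 - 1*244)*k(c(4)) = (35 - 1*244)*(4*(15 - 1*4)/(-10 + 4)) = (35 - 244)*(4*(15 - 4)/(-6)) = -836*(-1)*11/6 = -209*(-22/3) = 4598/3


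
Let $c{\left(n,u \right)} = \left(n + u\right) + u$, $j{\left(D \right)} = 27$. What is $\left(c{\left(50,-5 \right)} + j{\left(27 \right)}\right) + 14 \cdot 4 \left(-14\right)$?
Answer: $-717$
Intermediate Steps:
$c{\left(n,u \right)} = n + 2 u$
$\left(c{\left(50,-5 \right)} + j{\left(27 \right)}\right) + 14 \cdot 4 \left(-14\right) = \left(\left(50 + 2 \left(-5\right)\right) + 27\right) + 14 \cdot 4 \left(-14\right) = \left(\left(50 - 10\right) + 27\right) + 56 \left(-14\right) = \left(40 + 27\right) - 784 = 67 - 784 = -717$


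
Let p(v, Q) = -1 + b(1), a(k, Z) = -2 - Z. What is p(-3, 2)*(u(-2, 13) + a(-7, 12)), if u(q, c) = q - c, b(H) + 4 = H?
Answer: 116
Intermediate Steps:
b(H) = -4 + H
p(v, Q) = -4 (p(v, Q) = -1 + (-4 + 1) = -1 - 3 = -4)
p(-3, 2)*(u(-2, 13) + a(-7, 12)) = -4*((-2 - 1*13) + (-2 - 1*12)) = -4*((-2 - 13) + (-2 - 12)) = -4*(-15 - 14) = -4*(-29) = 116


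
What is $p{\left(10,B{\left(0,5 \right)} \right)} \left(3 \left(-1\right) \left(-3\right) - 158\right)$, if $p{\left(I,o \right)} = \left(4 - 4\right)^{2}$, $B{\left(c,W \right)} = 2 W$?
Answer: $0$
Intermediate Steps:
$p{\left(I,o \right)} = 0$ ($p{\left(I,o \right)} = 0^{2} = 0$)
$p{\left(10,B{\left(0,5 \right)} \right)} \left(3 \left(-1\right) \left(-3\right) - 158\right) = 0 \left(3 \left(-1\right) \left(-3\right) - 158\right) = 0 \left(\left(-3\right) \left(-3\right) - 158\right) = 0 \left(9 - 158\right) = 0 \left(-149\right) = 0$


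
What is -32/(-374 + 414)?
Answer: -⅘ ≈ -0.80000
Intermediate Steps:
-32/(-374 + 414) = -32/40 = -32*1/40 = -⅘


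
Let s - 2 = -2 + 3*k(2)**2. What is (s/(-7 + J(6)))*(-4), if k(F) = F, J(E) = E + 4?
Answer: -16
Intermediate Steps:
J(E) = 4 + E
s = 12 (s = 2 + (-2 + 3*2**2) = 2 + (-2 + 3*4) = 2 + (-2 + 12) = 2 + 10 = 12)
(s/(-7 + J(6)))*(-4) = (12/(-7 + (4 + 6)))*(-4) = (12/(-7 + 10))*(-4) = (12/3)*(-4) = ((1/3)*12)*(-4) = 4*(-4) = -16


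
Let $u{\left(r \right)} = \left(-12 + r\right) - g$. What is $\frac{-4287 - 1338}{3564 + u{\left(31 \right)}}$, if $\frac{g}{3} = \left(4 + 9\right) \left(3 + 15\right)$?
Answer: $- \frac{5625}{2881} \approx -1.9524$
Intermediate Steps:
$g = 702$ ($g = 3 \left(4 + 9\right) \left(3 + 15\right) = 3 \cdot 13 \cdot 18 = 3 \cdot 234 = 702$)
$u{\left(r \right)} = -714 + r$ ($u{\left(r \right)} = \left(-12 + r\right) - 702 = -714 + r$)
$\frac{-4287 - 1338}{3564 + u{\left(31 \right)}} = \frac{-4287 - 1338}{3564 + \left(-714 + 31\right)} = - \frac{5625}{3564 - 683} = - \frac{5625}{2881}$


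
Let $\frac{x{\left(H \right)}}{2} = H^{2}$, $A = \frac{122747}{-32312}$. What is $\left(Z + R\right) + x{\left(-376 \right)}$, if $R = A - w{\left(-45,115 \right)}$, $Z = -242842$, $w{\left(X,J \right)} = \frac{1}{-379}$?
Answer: $\frac{488701268879}{12246248} \approx 39906.0$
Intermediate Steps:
$w{\left(X,J \right)} = - \frac{1}{379}$
$A = - \frac{122747}{32312}$ ($A = 122747 \left(- \frac{1}{32312}\right) = - \frac{122747}{32312} \approx -3.7988$)
$x{\left(H \right)} = 2 H^{2}$
$R = - \frac{46488801}{12246248}$ ($R = - \frac{122747}{32312} - - \frac{1}{379} = - \frac{122747}{32312} + \frac{1}{379} = - \frac{46488801}{12246248} \approx -3.7962$)
$\left(Z + R\right) + x{\left(-376 \right)} = \left(-242842 - \frac{46488801}{12246248}\right) + 2 \left(-376\right)^{2} = - \frac{2973949845617}{12246248} + 2 \cdot 141376 = - \frac{2973949845617}{12246248} + 282752 = \frac{488701268879}{12246248}$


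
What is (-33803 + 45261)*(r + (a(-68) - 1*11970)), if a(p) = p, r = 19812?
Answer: 89074492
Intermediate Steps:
(-33803 + 45261)*(r + (a(-68) - 1*11970)) = (-33803 + 45261)*(19812 + (-68 - 1*11970)) = 11458*(19812 + (-68 - 11970)) = 11458*(19812 - 12038) = 11458*7774 = 89074492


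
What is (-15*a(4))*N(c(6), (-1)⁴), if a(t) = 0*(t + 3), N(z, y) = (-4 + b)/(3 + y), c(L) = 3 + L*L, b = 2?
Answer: 0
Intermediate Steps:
c(L) = 3 + L²
N(z, y) = -2/(3 + y) (N(z, y) = (-4 + 2)/(3 + y) = -2/(3 + y))
a(t) = 0 (a(t) = 0*(3 + t) = 0)
(-15*a(4))*N(c(6), (-1)⁴) = (-15*0)*(-2/(3 + (-1)⁴)) = 0*(-2/(3 + 1)) = 0*(-2/4) = 0*(-2*¼) = 0*(-½) = 0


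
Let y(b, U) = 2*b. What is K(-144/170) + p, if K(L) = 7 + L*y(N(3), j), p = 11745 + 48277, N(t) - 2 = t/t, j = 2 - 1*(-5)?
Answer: 5102033/85 ≈ 60024.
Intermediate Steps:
j = 7 (j = 2 + 5 = 7)
N(t) = 3 (N(t) = 2 + t/t = 2 + 1 = 3)
p = 60022
K(L) = 7 + 6*L (K(L) = 7 + L*(2*3) = 7 + L*6 = 7 + 6*L)
K(-144/170) + p = (7 + 6*(-144/170)) + 60022 = (7 + 6*(-144*1/170)) + 60022 = (7 + 6*(-72/85)) + 60022 = (7 - 432/85) + 60022 = 163/85 + 60022 = 5102033/85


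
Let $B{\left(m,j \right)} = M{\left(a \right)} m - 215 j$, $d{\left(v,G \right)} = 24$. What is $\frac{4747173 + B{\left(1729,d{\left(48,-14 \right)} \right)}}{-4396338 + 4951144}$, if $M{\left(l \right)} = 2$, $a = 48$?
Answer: $\frac{4745471}{554806} \approx 8.5534$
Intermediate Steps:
$B{\left(m,j \right)} = - 215 j + 2 m$ ($B{\left(m,j \right)} = 2 m - 215 j = - 215 j + 2 m$)
$\frac{4747173 + B{\left(1729,d{\left(48,-14 \right)} \right)}}{-4396338 + 4951144} = \frac{4747173 + \left(\left(-215\right) 24 + 2 \cdot 1729\right)}{-4396338 + 4951144} = \frac{4747173 + \left(-5160 + 3458\right)}{554806} = \left(4747173 - 1702\right) \frac{1}{554806} = 4745471 \cdot \frac{1}{554806} = \frac{4745471}{554806}$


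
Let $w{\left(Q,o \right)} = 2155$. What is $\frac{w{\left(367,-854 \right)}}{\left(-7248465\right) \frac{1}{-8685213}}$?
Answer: $\frac{1247775601}{483231} \approx 2582.2$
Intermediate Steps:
$\frac{w{\left(367,-854 \right)}}{\left(-7248465\right) \frac{1}{-8685213}} = \frac{2155}{\left(-7248465\right) \frac{1}{-8685213}} = \frac{2155}{\left(-7248465\right) \left(- \frac{1}{8685213}\right)} = \frac{2155}{\frac{2416155}{2895071}} = 2155 \cdot \frac{2895071}{2416155} = \frac{1247775601}{483231}$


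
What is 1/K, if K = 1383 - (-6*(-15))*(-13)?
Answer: 1/2553 ≈ 0.00039170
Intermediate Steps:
K = 2553 (K = 1383 - 90*(-13) = 1383 - 1*(-1170) = 1383 + 1170 = 2553)
1/K = 1/2553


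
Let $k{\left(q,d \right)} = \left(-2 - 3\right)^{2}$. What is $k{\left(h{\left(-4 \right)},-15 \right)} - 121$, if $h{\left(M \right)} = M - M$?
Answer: $-96$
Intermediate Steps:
$h{\left(M \right)} = 0$
$k{\left(q,d \right)} = 25$ ($k{\left(q,d \right)} = \left(-5\right)^{2} = 25$)
$k{\left(h{\left(-4 \right)},-15 \right)} - 121 = 25 - 121 = -96$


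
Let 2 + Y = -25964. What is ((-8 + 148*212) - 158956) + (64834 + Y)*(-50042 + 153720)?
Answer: 4029628916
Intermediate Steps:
Y = -25966 (Y = -2 - 25964 = -25966)
((-8 + 148*212) - 158956) + (64834 + Y)*(-50042 + 153720) = ((-8 + 148*212) - 158956) + (64834 - 25966)*(-50042 + 153720) = ((-8 + 31376) - 158956) + 38868*103678 = (31368 - 158956) + 4029756504 = -127588 + 4029756504 = 4029628916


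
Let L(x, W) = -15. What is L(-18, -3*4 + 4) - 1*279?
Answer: -294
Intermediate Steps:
L(-18, -3*4 + 4) - 1*279 = -15 - 1*279 = -15 - 279 = -294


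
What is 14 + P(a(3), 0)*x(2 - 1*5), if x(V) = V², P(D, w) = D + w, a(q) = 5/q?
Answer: 29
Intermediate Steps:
14 + P(a(3), 0)*x(2 - 1*5) = 14 + (5/3 + 0)*(2 - 1*5)² = 14 + (5*(⅓) + 0)*(2 - 5)² = 14 + (5/3 + 0)*(-3)² = 14 + (5/3)*9 = 14 + 15 = 29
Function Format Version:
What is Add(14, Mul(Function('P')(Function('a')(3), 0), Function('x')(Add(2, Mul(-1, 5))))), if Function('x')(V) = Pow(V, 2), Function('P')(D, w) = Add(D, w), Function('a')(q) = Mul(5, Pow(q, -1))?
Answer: 29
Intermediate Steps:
Add(14, Mul(Function('P')(Function('a')(3), 0), Function('x')(Add(2, Mul(-1, 5))))) = Add(14, Mul(Add(Mul(5, Pow(3, -1)), 0), Pow(Add(2, Mul(-1, 5)), 2))) = Add(14, Mul(Add(Mul(5, Rational(1, 3)), 0), Pow(Add(2, -5), 2))) = Add(14, Mul(Add(Rational(5, 3), 0), Pow(-3, 2))) = Add(14, Mul(Rational(5, 3), 9)) = Add(14, 15) = 29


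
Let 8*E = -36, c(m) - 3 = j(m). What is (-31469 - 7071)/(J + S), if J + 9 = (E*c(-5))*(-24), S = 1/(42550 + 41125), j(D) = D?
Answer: 1612417250/9413437 ≈ 171.29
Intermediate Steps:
c(m) = 3 + m
S = 1/83675 ≈ 1.1951e-5
E = -9/2 (E = (⅛)*(-36) = -9/2 ≈ -4.5000)
J = -225 (J = -9 - 9*(3 - 5)/2*(-24) = -9 - 9/2*(-2)*(-24) = -9 + 9*(-24) = -9 - 216 = -225)
(-31469 - 7071)/(J + S) = (-31469 - 7071)/(-225 + 1/83675) = -38540/(-18826874/83675) = -38540*(-83675/18826874) = 1612417250/9413437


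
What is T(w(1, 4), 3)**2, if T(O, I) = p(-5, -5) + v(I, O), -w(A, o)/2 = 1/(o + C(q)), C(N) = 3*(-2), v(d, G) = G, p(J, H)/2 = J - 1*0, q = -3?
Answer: 81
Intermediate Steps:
p(J, H) = 2*J (p(J, H) = 2*(J - 1*0) = 2*(J + 0) = 2*J)
C(N) = -6
w(A, o) = -2/(-6 + o) (w(A, o) = -2/(o - 6) = -2/(-6 + o))
T(O, I) = -10 + O (T(O, I) = 2*(-5) + O = -10 + O)
T(w(1, 4), 3)**2 = (-10 - 2/(-6 + 4))**2 = (-10 - 2/(-2))**2 = (-10 - 2*(-1/2))**2 = (-10 + 1)**2 = (-9)**2 = 81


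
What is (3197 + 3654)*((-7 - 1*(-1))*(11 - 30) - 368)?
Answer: -1740154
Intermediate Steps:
(3197 + 3654)*((-7 - 1*(-1))*(11 - 30) - 368) = 6851*((-7 + 1)*(-19) - 368) = 6851*(-6*(-19) - 368) = 6851*(114 - 368) = 6851*(-254) = -1740154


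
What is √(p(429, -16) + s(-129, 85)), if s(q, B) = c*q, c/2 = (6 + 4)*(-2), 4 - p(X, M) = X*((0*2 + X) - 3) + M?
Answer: I*√177574 ≈ 421.4*I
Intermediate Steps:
p(X, M) = 4 - M - X*(-3 + X) (p(X, M) = 4 - (X*((0*2 + X) - 3) + M) = 4 - (X*((0 + X) - 3) + M) = 4 - (X*(X - 3) + M) = 4 - (X*(-3 + X) + M) = 4 - (M + X*(-3 + X)) = 4 + (-M - X*(-3 + X)) = 4 - M - X*(-3 + X))
c = -40 (c = 2*((6 + 4)*(-2)) = 2*(10*(-2)) = 2*(-20) = -40)
s(q, B) = -40*q
√(p(429, -16) + s(-129, 85)) = √((4 - 1*(-16) - 1*429² + 3*429) - 40*(-129)) = √((4 + 16 - 1*184041 + 1287) + 5160) = √((4 + 16 - 184041 + 1287) + 5160) = √(-182734 + 5160) = √(-177574) = I*√177574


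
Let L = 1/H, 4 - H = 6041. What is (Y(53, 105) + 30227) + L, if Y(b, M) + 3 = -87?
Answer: 181937068/6037 ≈ 30137.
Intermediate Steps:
H = -6037 (H = 4 - 1*6041 = 4 - 6041 = -6037)
Y(b, M) = -90 (Y(b, M) = -3 - 87 = -90)
L = -1/6037 (L = 1/(-6037) = -1/6037 ≈ -0.00016565)
(Y(53, 105) + 30227) + L = (-90 + 30227) - 1/6037 = 30137 - 1/6037 = 181937068/6037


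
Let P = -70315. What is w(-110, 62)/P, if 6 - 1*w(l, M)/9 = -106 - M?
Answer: -1566/70315 ≈ -0.022271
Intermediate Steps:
w(l, M) = 1008 + 9*M (w(l, M) = 54 - 9*(-106 - M) = 54 + (954 + 9*M) = 1008 + 9*M)
w(-110, 62)/P = (1008 + 9*62)/(-70315) = (1008 + 558)*(-1/70315) = 1566*(-1/70315) = -1566/70315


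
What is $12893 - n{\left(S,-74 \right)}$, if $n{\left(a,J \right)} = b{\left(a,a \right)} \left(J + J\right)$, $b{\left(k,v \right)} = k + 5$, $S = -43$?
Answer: $7269$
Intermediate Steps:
$b{\left(k,v \right)} = 5 + k$
$n{\left(a,J \right)} = 2 J \left(5 + a\right)$ ($n{\left(a,J \right)} = \left(5 + a\right) \left(J + J\right) = \left(5 + a\right) 2 J = 2 J \left(5 + a\right)$)
$12893 - n{\left(S,-74 \right)} = 12893 - 2 \left(-74\right) \left(5 - 43\right) = 12893 - 2 \left(-74\right) \left(-38\right) = 12893 - 5624 = 7269$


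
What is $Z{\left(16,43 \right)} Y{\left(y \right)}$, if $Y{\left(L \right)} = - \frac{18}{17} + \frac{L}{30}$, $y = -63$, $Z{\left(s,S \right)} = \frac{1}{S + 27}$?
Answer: $- \frac{537}{11900} \approx -0.045126$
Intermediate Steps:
$Z{\left(s,S \right)} = \frac{1}{27 + S}$
$Y{\left(L \right)} = - \frac{18}{17} + \frac{L}{30}$ ($Y{\left(L \right)} = \left(-18\right) \frac{1}{17} + L \frac{1}{30} = - \frac{18}{17} + \frac{L}{30}$)
$Z{\left(16,43 \right)} Y{\left(y \right)} = \frac{- \frac{18}{17} + \frac{1}{30} \left(-63\right)}{27 + 43} = \frac{- \frac{18}{17} - \frac{21}{10}}{70} = \frac{1}{70} \left(- \frac{537}{170}\right) = - \frac{537}{11900}$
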